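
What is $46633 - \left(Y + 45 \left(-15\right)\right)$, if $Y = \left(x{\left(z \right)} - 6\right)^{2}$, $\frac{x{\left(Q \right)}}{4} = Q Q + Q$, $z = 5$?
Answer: $34312$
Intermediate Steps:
$x{\left(Q \right)} = 4 Q + 4 Q^{2}$ ($x{\left(Q \right)} = 4 \left(Q Q + Q\right) = 4 \left(Q^{2} + Q\right) = 4 \left(Q + Q^{2}\right) = 4 Q + 4 Q^{2}$)
$Y = 12996$ ($Y = \left(4 \cdot 5 \left(1 + 5\right) - 6\right)^{2} = \left(4 \cdot 5 \cdot 6 - 6\right)^{2} = \left(120 - 6\right)^{2} = 114^{2} = 12996$)
$46633 - \left(Y + 45 \left(-15\right)\right) = 46633 - \left(12996 + 45 \left(-15\right)\right) = 46633 - \left(12996 - 675\right) = 46633 - 12321 = 34312$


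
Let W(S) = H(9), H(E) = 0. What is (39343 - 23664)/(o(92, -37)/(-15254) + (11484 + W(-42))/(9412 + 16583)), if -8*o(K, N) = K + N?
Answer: 16579088743120/467615071 ≈ 35455.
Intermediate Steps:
o(K, N) = -K/8 - N/8 (o(K, N) = -(K + N)/8 = -K/8 - N/8)
W(S) = 0
(39343 - 23664)/(o(92, -37)/(-15254) + (11484 + W(-42))/(9412 + 16583)) = (39343 - 23664)/((-1/8*92 - 1/8*(-37))/(-15254) + (11484 + 0)/(9412 + 16583)) = 15679/((-23/2 + 37/8)*(-1/15254) + 11484/25995) = 15679/(-55/8*(-1/15254) + 11484*(1/25995)) = 15679/(55/122032 + 3828/8665) = 15679/(467615071/1057407280) = 15679*(1057407280/467615071) = 16579088743120/467615071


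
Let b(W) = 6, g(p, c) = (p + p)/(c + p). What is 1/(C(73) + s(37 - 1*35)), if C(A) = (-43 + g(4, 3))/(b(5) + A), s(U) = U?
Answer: 553/813 ≈ 0.68020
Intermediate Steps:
g(p, c) = 2*p/(c + p) (g(p, c) = (2*p)/(c + p) = 2*p/(c + p))
C(A) = -293/(7*(6 + A)) (C(A) = (-43 + 2*4/(3 + 4))/(6 + A) = (-43 + 2*4/7)/(6 + A) = (-43 + 2*4*(1/7))/(6 + A) = (-43 + 8/7)/(6 + A) = -293/(7*(6 + A)))
1/(C(73) + s(37 - 1*35)) = 1/(-293/(42 + 7*73) + (37 - 1*35)) = 1/(-293/(42 + 511) + (37 - 35)) = 1/(-293/553 + 2) = 1/(813/553) = 553/813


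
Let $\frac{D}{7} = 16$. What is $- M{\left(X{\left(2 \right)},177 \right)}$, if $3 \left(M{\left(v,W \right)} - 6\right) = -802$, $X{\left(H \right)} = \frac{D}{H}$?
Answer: $\frac{784}{3} \approx 261.33$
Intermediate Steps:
$D = 112$ ($D = 7 \cdot 16 = 112$)
$X{\left(H \right)} = \frac{112}{H}$
$M{\left(v,W \right)} = - \frac{784}{3}$ ($M{\left(v,W \right)} = 6 + \frac{1}{3} \left(-802\right) = 6 - \frac{802}{3} = - \frac{784}{3}$)
$- M{\left(X{\left(2 \right)},177 \right)} = \left(-1\right) \left(- \frac{784}{3}\right) = \frac{784}{3}$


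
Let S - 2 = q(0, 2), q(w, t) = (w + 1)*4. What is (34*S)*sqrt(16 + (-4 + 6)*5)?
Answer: 204*sqrt(26) ≈ 1040.2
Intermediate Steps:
q(w, t) = 4 + 4*w (q(w, t) = (1 + w)*4 = 4 + 4*w)
S = 6 (S = 2 + (4 + 4*0) = 2 + (4 + 0) = 2 + 4 = 6)
(34*S)*sqrt(16 + (-4 + 6)*5) = (34*6)*sqrt(16 + (-4 + 6)*5) = 204*sqrt(16 + 2*5) = 204*sqrt(16 + 10) = 204*sqrt(26)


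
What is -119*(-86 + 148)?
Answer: -7378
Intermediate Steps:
-119*(-86 + 148) = -119*62 = -7378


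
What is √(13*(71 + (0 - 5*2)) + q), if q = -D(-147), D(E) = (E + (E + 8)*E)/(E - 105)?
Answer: √3494/2 ≈ 29.555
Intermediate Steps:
D(E) = (E + E*(8 + E))/(-105 + E) (D(E) = (E + (8 + E)*E)/(-105 + E) = (E + E*(8 + E))/(-105 + E))
q = 161/2 (q = -(-147)*(9 - 147)/(-105 - 147) = -(-147)*(-138)/(-252) = -(-147)*(-1)*(-138)/252 = -1*(-161/2) = 161/2 ≈ 80.500)
√(13*(71 + (0 - 5*2)) + q) = √(13*(71 + (0 - 5*2)) + 161/2) = √(13*(71 + (0 - 10)) + 161/2) = √(13*(71 - 10) + 161/2) = √(13*61 + 161/2) = √(793 + 161/2) = √(1747/2) = √3494/2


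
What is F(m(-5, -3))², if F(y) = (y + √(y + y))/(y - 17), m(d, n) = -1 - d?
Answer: 24/169 + 16*√2/169 ≈ 0.27590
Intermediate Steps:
F(y) = (y + √2*√y)/(-17 + y) (F(y) = (y + √(2*y))/(-17 + y) = (y + √2*√y)/(-17 + y))
F(m(-5, -3))² = (((-1 - 1*(-5)) + √2*√(-1 - 1*(-5)))/(-17 + (-1 - 1*(-5))))² = (((-1 + 5) + √2*√(-1 + 5))/(-17 + (-1 + 5)))² = ((4 + √2*√4)/(-17 + 4))² = ((4 + √2*2)/(-13))² = (-(4 + 2*√2)/13)² = (-4/13 - 2*√2/13)²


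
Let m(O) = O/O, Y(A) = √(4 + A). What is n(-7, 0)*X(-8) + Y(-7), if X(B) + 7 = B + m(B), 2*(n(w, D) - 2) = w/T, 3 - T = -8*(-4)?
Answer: -861/29 + I*√3 ≈ -29.69 + 1.732*I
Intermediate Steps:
T = -29 (T = 3 - (-8)*(-4) = 3 - 1*32 = 3 - 32 = -29)
m(O) = 1
n(w, D) = 2 - w/58 (n(w, D) = 2 + (w/(-29))/2 = 2 + (w*(-1/29))/2 = 2 + (-w/29)/2 = 2 - w/58)
X(B) = -6 + B (X(B) = -7 + (B + 1) = -7 + (1 + B) = -6 + B)
n(-7, 0)*X(-8) + Y(-7) = (2 - 1/58*(-7))*(-6 - 8) + √(4 - 7) = (2 + 7/58)*(-14) + √(-3) = (123/58)*(-14) + I*√3 = -861/29 + I*√3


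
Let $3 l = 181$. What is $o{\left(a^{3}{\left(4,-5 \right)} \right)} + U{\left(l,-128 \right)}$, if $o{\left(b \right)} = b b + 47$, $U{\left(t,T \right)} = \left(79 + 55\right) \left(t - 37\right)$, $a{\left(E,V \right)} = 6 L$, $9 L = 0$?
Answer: $\frac{9521}{3} \approx 3173.7$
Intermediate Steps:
$l = \frac{181}{3}$ ($l = \frac{1}{3} \cdot 181 = \frac{181}{3} \approx 60.333$)
$L = 0$ ($L = \frac{1}{9} \cdot 0 = 0$)
$a{\left(E,V \right)} = 0$ ($a{\left(E,V \right)} = 6 \cdot 0 = 0$)
$U{\left(t,T \right)} = -4958 + 134 t$ ($U{\left(t,T \right)} = 134 \left(-37 + t\right) = -4958 + 134 t$)
$o{\left(b \right)} = 47 + b^{2}$ ($o{\left(b \right)} = b^{2} + 47 = 47 + b^{2}$)
$o{\left(a^{3}{\left(4,-5 \right)} \right)} + U{\left(l,-128 \right)} = \left(47 + \left(0^{3}\right)^{2}\right) + \left(-4958 + 134 \cdot \frac{181}{3}\right) = \left(47 + 0^{2}\right) + \left(-4958 + \frac{24254}{3}\right) = \left(47 + 0\right) + \frac{9380}{3} = 47 + \frac{9380}{3} = \frac{9521}{3}$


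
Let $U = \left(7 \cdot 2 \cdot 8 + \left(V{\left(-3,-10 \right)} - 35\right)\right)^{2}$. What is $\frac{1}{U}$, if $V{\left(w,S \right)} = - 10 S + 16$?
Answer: $\frac{1}{37249} \approx 2.6846 \cdot 10^{-5}$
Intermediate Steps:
$V{\left(w,S \right)} = 16 - 10 S$
$U = 37249$ ($U = \left(7 \cdot 2 \cdot 8 + \left(\left(16 - -100\right) - 35\right)\right)^{2} = \left(14 \cdot 8 + \left(\left(16 + 100\right) - 35\right)\right)^{2} = \left(112 + \left(116 - 35\right)\right)^{2} = \left(112 + 81\right)^{2} = 193^{2} = 37249$)
$\frac{1}{U} = \frac{1}{37249}$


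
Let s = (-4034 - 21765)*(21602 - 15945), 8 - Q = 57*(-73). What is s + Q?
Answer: -145940774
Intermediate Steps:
Q = 4169 (Q = 8 - 57*(-73) = 8 - 1*(-4161) = 8 + 4161 = 4169)
s = -145944943 (s = -25799*5657 = -145944943)
s + Q = -145944943 + 4169 = -145940774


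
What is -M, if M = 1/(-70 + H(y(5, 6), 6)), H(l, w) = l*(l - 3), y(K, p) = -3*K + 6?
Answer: -1/38 ≈ -0.026316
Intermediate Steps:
y(K, p) = 6 - 3*K
H(l, w) = l*(-3 + l)
M = 1/38 (M = 1/(-70 + (6 - 3*5)*(-3 + (6 - 3*5))) = 1/(-70 + (6 - 15)*(-3 + (6 - 15))) = 1/(-70 - 9*(-3 - 9)) = 1/(-70 - 9*(-12)) = 1/(-70 + 108) = 1/38 ≈ 0.026316)
-M = -1*1/38 = -1/38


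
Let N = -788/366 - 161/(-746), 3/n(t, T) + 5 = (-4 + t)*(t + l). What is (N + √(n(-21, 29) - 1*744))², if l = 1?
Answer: (14545355 - 45506*I*√20255235)²/56377422080100 ≈ -740.24 - 105.68*I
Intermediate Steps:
n(t, T) = 3/(-5 + (1 + t)*(-4 + t)) (n(t, T) = 3/(-5 + (-4 + t)*(t + 1)) = 3/(-5 + (-4 + t)*(1 + t)) = 3/(-5 + (1 + t)*(-4 + t)))
N = -264461/136518 (N = -788*1/366 - 161*(-1/746) = -394/183 + 161/746 = -264461/136518 ≈ -1.9372)
(N + √(n(-21, 29) - 1*744))² = (-264461/136518 + √(3/(-9 + (-21)² - 3*(-21)) - 1*744))² = (-264461/136518 + √(3/(-9 + 441 + 63) - 744))² = (-264461/136518 + √(3/495 - 744))² = (-264461/136518 + √(3*(1/495) - 744))² = (-264461/136518 + √(1/165 - 744))² = (-264461/136518 + √(-122759/165))² = (-264461/136518 + I*√20255235/165)²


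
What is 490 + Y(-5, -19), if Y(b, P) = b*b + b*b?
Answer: 540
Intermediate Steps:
Y(b, P) = 2*b² (Y(b, P) = b² + b² = 2*b²)
490 + Y(-5, -19) = 490 + 2*(-5)² = 490 + 2*25 = 490 + 50 = 540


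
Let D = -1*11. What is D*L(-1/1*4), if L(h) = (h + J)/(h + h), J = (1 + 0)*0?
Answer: -11/2 ≈ -5.5000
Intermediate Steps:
J = 0 (J = 1*0 = 0)
L(h) = ½ (L(h) = (h + 0)/(h + h) = h/((2*h)) = h*(1/(2*h)) = ½)
D = -11
D*L(-1/1*4) = -11*½ = -11/2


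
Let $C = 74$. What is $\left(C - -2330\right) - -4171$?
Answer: $6575$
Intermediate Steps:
$\left(C - -2330\right) - -4171 = \left(74 - -2330\right) - -4171 = \left(74 + 2330\right) + 4171 = 2404 + 4171 = 6575$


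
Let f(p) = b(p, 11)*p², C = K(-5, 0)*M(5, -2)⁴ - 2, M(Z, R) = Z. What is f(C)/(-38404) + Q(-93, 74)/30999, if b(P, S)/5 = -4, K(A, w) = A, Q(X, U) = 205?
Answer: 1515563072560/297621399 ≈ 5092.3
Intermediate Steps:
b(P, S) = -20 (b(P, S) = 5*(-4) = -20)
C = -3127 (C = -5*5⁴ - 2 = -5*625 - 2 = -3125 - 2 = -3127)
f(p) = -20*p²
f(C)/(-38404) + Q(-93, 74)/30999 = -20*(-3127)²/(-38404) + 205/30999 = -20*9778129*(-1/38404) + 205*(1/30999) = -195562580*(-1/38404) + 205/30999 = 48890645/9601 + 205/30999 = 1515563072560/297621399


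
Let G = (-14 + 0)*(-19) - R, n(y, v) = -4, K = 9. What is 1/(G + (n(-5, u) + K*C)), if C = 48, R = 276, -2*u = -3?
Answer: 1/418 ≈ 0.0023923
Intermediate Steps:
u = 3/2 (u = -½*(-3) = 3/2 ≈ 1.5000)
G = -10 (G = (-14 + 0)*(-19) - 1*276 = -14*(-19) - 276 = 266 - 276 = -10)
1/(G + (n(-5, u) + K*C)) = 1/(-10 + (-4 + 9*48)) = 1/(-10 + (-4 + 432)) = 1/(-10 + 428) = 1/418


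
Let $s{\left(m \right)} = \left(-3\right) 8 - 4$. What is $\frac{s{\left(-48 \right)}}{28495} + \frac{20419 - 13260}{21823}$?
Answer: $\frac{1463199}{4473715} \approx 0.32707$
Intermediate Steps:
$s{\left(m \right)} = -28$ ($s{\left(m \right)} = -24 - 4 = -28$)
$\frac{s{\left(-48 \right)}}{28495} + \frac{20419 - 13260}{21823} = - \frac{28}{28495} + \frac{20419 - 13260}{21823} = \left(-28\right) \frac{1}{28495} + \left(20419 - 13260\right) \frac{1}{21823} = - \frac{28}{28495} + 7159 \cdot \frac{1}{21823} = - \frac{28}{28495} + \frac{7159}{21823} = \frac{1463199}{4473715}$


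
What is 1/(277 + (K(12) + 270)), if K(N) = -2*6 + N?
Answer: 1/547 ≈ 0.0018282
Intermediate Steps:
K(N) = -12 + N
1/(277 + (K(12) + 270)) = 1/(277 + ((-12 + 12) + 270)) = 1/(277 + (0 + 270)) = 1/(277 + 270) = 1/547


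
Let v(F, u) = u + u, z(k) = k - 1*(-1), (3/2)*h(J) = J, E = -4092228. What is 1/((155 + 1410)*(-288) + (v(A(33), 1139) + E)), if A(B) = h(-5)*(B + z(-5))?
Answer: -1/4540670 ≈ -2.2023e-7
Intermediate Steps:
h(J) = 2*J/3
z(k) = 1 + k (z(k) = k + 1 = 1 + k)
A(B) = 40/3 - 10*B/3 (A(B) = ((2/3)*(-5))*(B + (1 - 5)) = -10*(B - 4)/3 = -10*(-4 + B)/3 = 40/3 - 10*B/3)
v(F, u) = 2*u
1/((155 + 1410)*(-288) + (v(A(33), 1139) + E)) = 1/((155 + 1410)*(-288) + (2*1139 - 4092228)) = 1/(1565*(-288) + (2278 - 4092228)) = 1/(-450720 - 4089950) = 1/(-4540670) = -1/4540670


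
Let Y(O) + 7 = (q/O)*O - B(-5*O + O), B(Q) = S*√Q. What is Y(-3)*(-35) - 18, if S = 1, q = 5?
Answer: 52 + 70*√3 ≈ 173.24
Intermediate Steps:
B(Q) = √Q (B(Q) = 1*√Q = √Q)
Y(O) = -2 - 2*√(-O) (Y(O) = -7 + ((5/O)*O - √(-5*O + O)) = -7 + (5 - √(-4*O)) = -7 + (5 - 2*√(-O)) = -2 - 2*√(-O))
Y(-3)*(-35) - 18 = (-2 - 2*√3)*(-35) - 18 = (70 + 70*√3) - 18 = 52 + 70*√3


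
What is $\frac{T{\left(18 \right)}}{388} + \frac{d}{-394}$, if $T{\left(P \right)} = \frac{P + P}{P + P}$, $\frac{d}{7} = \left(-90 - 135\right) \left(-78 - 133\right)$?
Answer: $- \frac{64470853}{76436} \approx -843.46$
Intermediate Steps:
$d = 332325$ ($d = 7 \left(-90 - 135\right) \left(-78 - 133\right) = 7 \left(\left(-225\right) \left(-211\right)\right) = 7 \cdot 47475 = 332325$)
$T{\left(P \right)} = 1$ ($T{\left(P \right)} = \frac{2 P}{2 P} = 2 P \frac{1}{2 P} = 1$)
$\frac{T{\left(18 \right)}}{388} + \frac{d}{-394} = 1 \cdot \frac{1}{388} + \frac{332325}{-394} = 1 \cdot \frac{1}{388} + 332325 \left(- \frac{1}{394}\right) = \frac{1}{388} - \frac{332325}{394} = - \frac{64470853}{76436}$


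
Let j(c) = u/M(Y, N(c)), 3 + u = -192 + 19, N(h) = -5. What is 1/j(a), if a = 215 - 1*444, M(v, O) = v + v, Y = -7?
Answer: 7/88 ≈ 0.079545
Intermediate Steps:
M(v, O) = 2*v
u = -176 (u = -3 + (-192 + 19) = -3 - 173 = -176)
a = -229 (a = 215 - 444 = -229)
j(c) = 88/7 (j(c) = -176/(2*(-7)) = -176/(-14) = -176*(-1/14) = 88/7)
1/j(a) = 1/(88/7) = 7/88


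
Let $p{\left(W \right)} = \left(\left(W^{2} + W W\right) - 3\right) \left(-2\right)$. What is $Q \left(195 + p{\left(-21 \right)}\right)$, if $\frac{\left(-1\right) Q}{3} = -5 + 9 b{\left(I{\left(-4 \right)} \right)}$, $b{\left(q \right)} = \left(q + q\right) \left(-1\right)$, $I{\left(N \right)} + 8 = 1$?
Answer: $567369$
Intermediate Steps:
$I{\left(N \right)} = -7$ ($I{\left(N \right)} = -8 + 1 = -7$)
$b{\left(q \right)} = - 2 q$ ($b{\left(q \right)} = 2 q \left(-1\right) = - 2 q$)
$p{\left(W \right)} = 6 - 4 W^{2}$ ($p{\left(W \right)} = \left(\left(W^{2} + W^{2}\right) - 3\right) \left(-2\right) = \left(2 W^{2} - 3\right) \left(-2\right) = \left(-3 + 2 W^{2}\right) \left(-2\right) = 6 - 4 W^{2}$)
$Q = -363$ ($Q = - 3 \left(-5 + 9 \left(\left(-2\right) \left(-7\right)\right)\right) = - 3 \left(-5 + 9 \cdot 14\right) = - 3 \left(-5 + 126\right) = \left(-3\right) 121 = -363$)
$Q \left(195 + p{\left(-21 \right)}\right) = - 363 \left(195 + \left(6 - 4 \left(-21\right)^{2}\right)\right) = - 363 \left(195 + \left(6 - 1764\right)\right) = - 363 \left(195 - 1758\right) = \left(-363\right) \left(-1563\right) = 567369$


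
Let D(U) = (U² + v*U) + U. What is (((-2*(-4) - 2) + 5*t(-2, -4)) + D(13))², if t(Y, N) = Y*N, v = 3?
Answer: 71289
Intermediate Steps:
D(U) = U² + 4*U (D(U) = (U² + 3*U) + U = U² + 4*U)
t(Y, N) = N*Y
(((-2*(-4) - 2) + 5*t(-2, -4)) + D(13))² = (((-2*(-4) - 2) + 5*(-4*(-2))) + 13*(4 + 13))² = (((8 - 2) + 5*8) + 13*17)² = ((6 + 40) + 221)² = (46 + 221)² = 267² = 71289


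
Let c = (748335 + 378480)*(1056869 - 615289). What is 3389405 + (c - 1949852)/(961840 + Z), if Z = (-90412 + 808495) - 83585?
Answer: 2954106508369/798169 ≈ 3.7011e+6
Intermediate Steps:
c = 497578967700 (c = 1126815*441580 = 497578967700)
Z = 634498 (Z = 718083 - 83585 = 634498)
3389405 + (c - 1949852)/(961840 + Z) = 3389405 + (497578967700 - 1949852)/(961840 + 634498) = 3389405 + 497577017848/1596338 = 3389405 + 497577017848*(1/1596338) = 3389405 + 248788508924/798169 = 2954106508369/798169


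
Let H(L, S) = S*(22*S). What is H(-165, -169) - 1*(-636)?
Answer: 628978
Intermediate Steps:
H(L, S) = 22*S**2
H(-165, -169) - 1*(-636) = 22*(-169)**2 - 1*(-636) = 22*28561 + 636 = 628342 + 636 = 628978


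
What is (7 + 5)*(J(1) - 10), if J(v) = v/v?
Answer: -108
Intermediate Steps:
J(v) = 1
(7 + 5)*(J(1) - 10) = (7 + 5)*(1 - 10) = 12*(-9) = -108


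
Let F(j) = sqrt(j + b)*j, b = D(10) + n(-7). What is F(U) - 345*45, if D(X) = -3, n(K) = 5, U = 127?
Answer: -15525 + 127*sqrt(129) ≈ -14083.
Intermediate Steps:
b = 2 (b = -3 + 5 = 2)
F(j) = j*sqrt(2 + j) (F(j) = sqrt(j + 2)*j = sqrt(2 + j)*j = j*sqrt(2 + j))
F(U) - 345*45 = 127*sqrt(2 + 127) - 345*45 = 127*sqrt(129) - 15525 = -15525 + 127*sqrt(129)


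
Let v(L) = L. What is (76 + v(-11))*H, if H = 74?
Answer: 4810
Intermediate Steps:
(76 + v(-11))*H = (76 - 11)*74 = 65*74 = 4810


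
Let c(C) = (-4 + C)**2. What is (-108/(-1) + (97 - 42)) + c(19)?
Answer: 388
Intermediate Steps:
(-108/(-1) + (97 - 42)) + c(19) = (-108/(-1) + (97 - 42)) + (-4 + 19)**2 = (-108*(-1) + 55) + 15**2 = (108 + 55) + 225 = 163 + 225 = 388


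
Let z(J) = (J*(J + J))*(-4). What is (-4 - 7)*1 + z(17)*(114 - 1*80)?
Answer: -78619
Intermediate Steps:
z(J) = -8*J² (z(J) = (J*(2*J))*(-4) = (2*J²)*(-4) = -8*J²)
(-4 - 7)*1 + z(17)*(114 - 1*80) = (-4 - 7)*1 + (-8*17²)*(114 - 1*80) = -11*1 + (-8*289)*(114 - 80) = -11 - 2312*34 = -11 - 78608 = -78619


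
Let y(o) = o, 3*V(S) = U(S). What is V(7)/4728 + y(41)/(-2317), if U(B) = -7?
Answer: -597763/32864328 ≈ -0.018189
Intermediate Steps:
V(S) = -7/3 (V(S) = (⅓)*(-7) = -7/3)
V(7)/4728 + y(41)/(-2317) = -7/3/4728 + 41/(-2317) = -7/3*1/4728 + 41*(-1/2317) = -7/14184 - 41/2317 = -597763/32864328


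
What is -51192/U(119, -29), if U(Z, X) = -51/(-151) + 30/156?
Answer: -200979792/2081 ≈ -96579.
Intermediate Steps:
U(Z, X) = 2081/3926 (U(Z, X) = -51*(-1/151) + 30*(1/156) = 51/151 + 5/26 = 2081/3926)
-51192/U(119, -29) = -51192/2081/3926 = -51192*3926/2081 = -200979792/2081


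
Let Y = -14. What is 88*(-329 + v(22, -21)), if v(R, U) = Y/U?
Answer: -86680/3 ≈ -28893.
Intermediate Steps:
v(R, U) = -14/U
88*(-329 + v(22, -21)) = 88*(-329 - 14/(-21)) = 88*(-329 - 14*(-1/21)) = 88*(-329 + ⅔) = 88*(-985/3) = -86680/3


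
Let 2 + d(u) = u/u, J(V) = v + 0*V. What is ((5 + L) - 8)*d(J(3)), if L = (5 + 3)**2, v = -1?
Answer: -61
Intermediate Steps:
L = 64 (L = 8**2 = 64)
J(V) = -1 (J(V) = -1 + 0*V = -1 + 0 = -1)
d(u) = -1 (d(u) = -2 + u/u = -2 + 1 = -1)
((5 + L) - 8)*d(J(3)) = ((5 + 64) - 8)*(-1) = (69 - 8)*(-1) = 61*(-1) = -61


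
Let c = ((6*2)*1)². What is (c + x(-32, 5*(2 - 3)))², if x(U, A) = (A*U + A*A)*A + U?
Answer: 660969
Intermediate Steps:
x(U, A) = U + A*(A² + A*U) (x(U, A) = (A*U + A²)*A + U = (A² + A*U)*A + U = A*(A² + A*U) + U = U + A*(A² + A*U))
c = 144 (c = (12*1)² = 12² = 144)
(c + x(-32, 5*(2 - 3)))² = (144 + (-32 + (5*(2 - 3))³ - 32*25*(2 - 3)²))² = (144 + (-32 + (5*(-1))³ - 32*(5*(-1))²))² = (144 + (-32 + (-5)³ - 32*(-5)²))² = (144 + (-32 - 125 - 32*25))² = (144 + (-32 - 125 - 800))² = (144 - 957)² = (-813)² = 660969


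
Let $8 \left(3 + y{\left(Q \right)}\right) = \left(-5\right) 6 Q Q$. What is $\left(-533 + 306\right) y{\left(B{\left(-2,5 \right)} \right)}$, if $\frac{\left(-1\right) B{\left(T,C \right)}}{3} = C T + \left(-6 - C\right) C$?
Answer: $\frac{129477849}{4} \approx 3.2369 \cdot 10^{7}$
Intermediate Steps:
$B{\left(T,C \right)} = - 3 C T - 3 C \left(-6 - C\right)$ ($B{\left(T,C \right)} = - 3 \left(C T + \left(-6 - C\right) C\right) = - 3 \left(C T + C \left(-6 - C\right)\right) = - 3 C T - 3 C \left(-6 - C\right)$)
$y{\left(Q \right)} = -3 - \frac{15 Q^{2}}{4}$ ($y{\left(Q \right)} = -3 + \frac{\left(-5\right) 6 Q Q}{8} = -3 + \frac{\left(-30\right) Q^{2}}{8} = -3 - \frac{15 Q^{2}}{4}$)
$\left(-533 + 306\right) y{\left(B{\left(-2,5 \right)} \right)} = \left(-533 + 306\right) \left(-3 - \frac{15 \left(3 \cdot 5 \left(6 + 5 - -2\right)\right)^{2}}{4}\right) = - 227 \left(-3 - \frac{15 \left(3 \cdot 5 \left(6 + 5 + 2\right)\right)^{2}}{4}\right) = - 227 \left(-3 - \frac{15 \left(3 \cdot 5 \cdot 13\right)^{2}}{4}\right) = - 227 \left(-3 - \frac{15 \cdot 195^{2}}{4}\right) = - 227 \left(-3 - \frac{570375}{4}\right) = \left(-227\right) \left(- \frac{570387}{4}\right) = \frac{129477849}{4}$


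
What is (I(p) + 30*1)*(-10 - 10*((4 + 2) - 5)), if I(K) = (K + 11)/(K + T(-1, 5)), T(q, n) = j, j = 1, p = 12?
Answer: -8260/13 ≈ -635.38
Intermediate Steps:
T(q, n) = 1
I(K) = (11 + K)/(1 + K) (I(K) = (K + 11)/(K + 1) = (11 + K)/(1 + K))
(I(p) + 30*1)*(-10 - 10*((4 + 2) - 5)) = ((11 + 12)/(1 + 12) + 30*1)*(-10 - 10*((4 + 2) - 5)) = (23/13 + 30)*(-10 - 10*(6 - 5)) = ((1/13)*23 + 30)*(-10 - 10*1) = (23/13 + 30)*(-10 - 10) = (413/13)*(-20) = -8260/13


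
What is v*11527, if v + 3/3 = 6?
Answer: 57635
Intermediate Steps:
v = 5 (v = -1 + 6 = 5)
v*11527 = 5*11527 = 57635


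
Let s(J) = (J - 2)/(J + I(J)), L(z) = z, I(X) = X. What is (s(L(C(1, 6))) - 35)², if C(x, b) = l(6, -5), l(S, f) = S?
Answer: 10816/9 ≈ 1201.8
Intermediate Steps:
C(x, b) = 6
s(J) = (-2 + J)/(2*J) (s(J) = (J - 2)/(J + J) = (-2 + J)/((2*J)) = (-2 + J)*(1/(2*J)) = (-2 + J)/(2*J))
(s(L(C(1, 6))) - 35)² = ((½)*(-2 + 6)/6 - 35)² = ((½)*(⅙)*4 - 35)² = (⅓ - 35)² = (-104/3)² = 10816/9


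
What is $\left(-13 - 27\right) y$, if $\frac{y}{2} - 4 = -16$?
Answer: $960$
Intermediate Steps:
$y = -24$ ($y = 8 + 2 \left(-16\right) = 8 - 32 = -24$)
$\left(-13 - 27\right) y = \left(-13 - 27\right) \left(-24\right) = \left(-40\right) \left(-24\right) = 960$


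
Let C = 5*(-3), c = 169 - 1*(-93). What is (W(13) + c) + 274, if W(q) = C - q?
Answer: 508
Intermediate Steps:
c = 262 (c = 169 + 93 = 262)
C = -15
W(q) = -15 - q
(W(13) + c) + 274 = ((-15 - 1*13) + 262) + 274 = ((-15 - 13) + 262) + 274 = (-28 + 262) + 274 = 234 + 274 = 508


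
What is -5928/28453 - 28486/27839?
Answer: -975541750/792103067 ≈ -1.2316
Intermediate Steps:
-5928/28453 - 28486/27839 = -975541750/792103067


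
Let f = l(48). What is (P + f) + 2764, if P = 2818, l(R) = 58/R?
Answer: 133997/24 ≈ 5583.2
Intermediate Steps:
f = 29/24 (f = 58/48 = 58*(1/48) = 29/24 ≈ 1.2083)
(P + f) + 2764 = (2818 + 29/24) + 2764 = 67661/24 + 2764 = 133997/24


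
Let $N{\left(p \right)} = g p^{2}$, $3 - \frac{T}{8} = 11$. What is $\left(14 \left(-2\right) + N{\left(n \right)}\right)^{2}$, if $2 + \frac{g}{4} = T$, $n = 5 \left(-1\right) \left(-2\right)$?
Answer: $698439184$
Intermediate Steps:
$T = -64$ ($T = 24 - 88 = -64$)
$n = 10$ ($n = \left(-5\right) \left(-2\right) = 10$)
$g = -264$ ($g = -8 + 4 \left(-64\right) = -8 - 256 = -264$)
$N{\left(p \right)} = - 264 p^{2}$
$\left(14 \left(-2\right) + N{\left(n \right)}\right)^{2} = \left(14 \left(-2\right) - 264 \cdot 10^{2}\right)^{2} = \left(-28 - 26400\right)^{2} = \left(-26428\right)^{2} = 698439184$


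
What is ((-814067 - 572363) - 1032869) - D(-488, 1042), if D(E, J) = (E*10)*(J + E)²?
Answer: 1495330781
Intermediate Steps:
D(E, J) = 10*E*(E + J)² (D(E, J) = (10*E)*(E + J)² = 10*E*(E + J)²)
((-814067 - 572363) - 1032869) - D(-488, 1042) = ((-814067 - 572363) - 1032869) - 10*(-488)*(-488 + 1042)² = (-1386430 - 1032869) - 10*(-488)*554² = -2419299 - 10*(-488)*306916 = -2419299 - 1*(-1497750080) = -2419299 + 1497750080 = 1495330781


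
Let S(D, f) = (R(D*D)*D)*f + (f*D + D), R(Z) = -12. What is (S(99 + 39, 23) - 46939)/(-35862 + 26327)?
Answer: 16343/1907 ≈ 8.5700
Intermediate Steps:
S(D, f) = D - 11*D*f (S(D, f) = (-12*D)*f + (f*D + D) = -12*D*f + (D*f + D) = -12*D*f + (D + D*f) = D - 11*D*f)
(S(99 + 39, 23) - 46939)/(-35862 + 26327) = ((99 + 39)*(1 - 11*23) - 46939)/(-35862 + 26327) = (138*(1 - 253) - 46939)/(-9535) = (138*(-252) - 46939)*(-1/9535) = (-34776 - 46939)*(-1/9535) = -81715*(-1/9535) = 16343/1907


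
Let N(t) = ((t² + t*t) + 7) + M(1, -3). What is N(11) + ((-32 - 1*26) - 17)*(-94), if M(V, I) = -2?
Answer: 7297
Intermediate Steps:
N(t) = 5 + 2*t² (N(t) = ((t² + t*t) + 7) - 2 = ((t² + t²) + 7) - 2 = (2*t² + 7) - 2 = (7 + 2*t²) - 2 = 5 + 2*t²)
N(11) + ((-32 - 1*26) - 17)*(-94) = (5 + 2*11²) + ((-32 - 1*26) - 17)*(-94) = (5 + 2*121) + ((-32 - 26) - 17)*(-94) = (5 + 242) + (-58 - 17)*(-94) = 247 - 75*(-94) = 247 + 7050 = 7297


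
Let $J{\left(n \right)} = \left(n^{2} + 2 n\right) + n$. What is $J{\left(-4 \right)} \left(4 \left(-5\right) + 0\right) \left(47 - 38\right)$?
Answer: $-720$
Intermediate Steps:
$J{\left(n \right)} = n^{2} + 3 n$
$J{\left(-4 \right)} \left(4 \left(-5\right) + 0\right) \left(47 - 38\right) = - 4 \left(3 - 4\right) \left(4 \left(-5\right) + 0\right) \left(47 - 38\right) = \left(-4\right) \left(-1\right) \left(-20 + 0\right) 9 = 4 \left(-20\right) 9 = \left(-80\right) 9 = -720$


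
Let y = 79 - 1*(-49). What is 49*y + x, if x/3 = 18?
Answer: 6326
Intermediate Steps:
x = 54 (x = 3*18 = 54)
y = 128 (y = 79 + 49 = 128)
49*y + x = 49*128 + 54 = 6272 + 54 = 6326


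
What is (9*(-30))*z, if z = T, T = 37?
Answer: -9990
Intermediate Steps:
z = 37
(9*(-30))*z = (9*(-30))*37 = -270*37 = -9990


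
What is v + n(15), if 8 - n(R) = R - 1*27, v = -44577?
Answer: -44557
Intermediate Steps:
n(R) = 35 - R (n(R) = 8 - (R - 1*27) = 8 - (R - 27) = 8 - (-27 + R) = 8 + (27 - R) = 35 - R)
v + n(15) = -44577 + (35 - 1*15) = -44577 + (35 - 15) = -44577 + 20 = -44557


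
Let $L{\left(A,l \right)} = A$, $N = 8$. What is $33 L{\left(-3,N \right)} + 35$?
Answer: $-64$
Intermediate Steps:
$33 L{\left(-3,N \right)} + 35 = 33 \left(-3\right) + 35 = -99 + 35 = -64$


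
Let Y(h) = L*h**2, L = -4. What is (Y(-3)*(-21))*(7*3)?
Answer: 15876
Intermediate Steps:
Y(h) = -4*h**2
(Y(-3)*(-21))*(7*3) = (-4*(-3)**2*(-21))*(7*3) = (-4*9*(-21))*21 = -36*(-21)*21 = 756*21 = 15876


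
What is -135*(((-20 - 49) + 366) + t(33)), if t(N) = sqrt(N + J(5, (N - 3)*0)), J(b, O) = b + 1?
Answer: -40095 - 135*sqrt(39) ≈ -40938.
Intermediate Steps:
J(b, O) = 1 + b
t(N) = sqrt(6 + N) (t(N) = sqrt(N + (1 + 5)) = sqrt(N + 6) = sqrt(6 + N))
-135*(((-20 - 49) + 366) + t(33)) = -135*(((-20 - 49) + 366) + sqrt(6 + 33)) = -135*((-69 + 366) + sqrt(39)) = -135*(297 + sqrt(39)) = -40095 - 135*sqrt(39)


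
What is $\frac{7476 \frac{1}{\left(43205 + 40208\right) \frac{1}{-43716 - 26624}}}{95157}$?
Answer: $- \frac{175287280}{2645776947} \approx -0.066252$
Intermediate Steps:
$\frac{7476 \frac{1}{\left(43205 + 40208\right) \frac{1}{-43716 - 26624}}}{95157} = \frac{7476}{83413 \frac{1}{-70340}} \cdot \frac{1}{95157} = \frac{7476}{83413 \left(- \frac{1}{70340}\right)} \frac{1}{95157} = \frac{7476}{- \frac{83413}{70340}} \cdot \frac{1}{95157} = 7476 \left(- \frac{70340}{83413}\right) \frac{1}{95157} = \left(- \frac{525861840}{83413}\right) \frac{1}{95157} = - \frac{175287280}{2645776947}$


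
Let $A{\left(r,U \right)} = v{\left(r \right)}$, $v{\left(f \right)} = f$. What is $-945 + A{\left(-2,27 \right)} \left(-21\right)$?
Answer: $-903$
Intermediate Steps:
$A{\left(r,U \right)} = r$
$-945 + A{\left(-2,27 \right)} \left(-21\right) = -945 - -42 = -945 + 42 = -903$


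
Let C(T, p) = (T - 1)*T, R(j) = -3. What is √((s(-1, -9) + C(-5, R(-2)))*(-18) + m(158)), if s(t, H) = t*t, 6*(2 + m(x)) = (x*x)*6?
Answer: 2*√6101 ≈ 156.22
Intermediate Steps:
m(x) = -2 + x² (m(x) = -2 + ((x*x)*6)/6 = -2 + (x²*6)/6 = -2 + (6*x²)/6 = -2 + x²)
s(t, H) = t²
C(T, p) = T*(-1 + T) (C(T, p) = (-1 + T)*T = T*(-1 + T))
√((s(-1, -9) + C(-5, R(-2)))*(-18) + m(158)) = √(((-1)² - 5*(-1 - 5))*(-18) + (-2 + 158²)) = √((1 - 5*(-6))*(-18) + (-2 + 24964)) = √((1 + 30)*(-18) + 24962) = √(31*(-18) + 24962) = √(-558 + 24962) = √24404 = 2*√6101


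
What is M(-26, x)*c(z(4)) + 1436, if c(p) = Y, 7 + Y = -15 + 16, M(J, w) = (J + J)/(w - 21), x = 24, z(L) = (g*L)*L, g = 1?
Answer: 1540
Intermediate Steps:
z(L) = L² (z(L) = (1*L)*L = L*L = L²)
M(J, w) = 2*J/(-21 + w) (M(J, w) = (2*J)/(-21 + w) = 2*J/(-21 + w))
Y = -6 (Y = -7 + (-15 + 16) = -7 + 1 = -6)
c(p) = -6
M(-26, x)*c(z(4)) + 1436 = (2*(-26)/(-21 + 24))*(-6) + 1436 = (2*(-26)/3)*(-6) + 1436 = (2*(-26)*(⅓))*(-6) + 1436 = -52/3*(-6) + 1436 = 104 + 1436 = 1540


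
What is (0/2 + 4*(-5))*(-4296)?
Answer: 85920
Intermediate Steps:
(0/2 + 4*(-5))*(-4296) = (0*(½) - 20)*(-4296) = (0 - 20)*(-4296) = -20*(-4296) = 85920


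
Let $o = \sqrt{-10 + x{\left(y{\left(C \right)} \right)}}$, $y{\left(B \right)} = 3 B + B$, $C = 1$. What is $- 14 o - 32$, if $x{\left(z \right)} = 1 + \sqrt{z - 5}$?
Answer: $-32 - 14 \sqrt{-9 + i} \approx -34.33 - 42.065 i$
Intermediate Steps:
$y{\left(B \right)} = 4 B$
$x{\left(z \right)} = 1 + \sqrt{-5 + z}$
$o = \sqrt{-9 + i}$ ($o = \sqrt{-10 + \left(1 + \sqrt{-5 + 4 \cdot 1}\right)} = \sqrt{-10 + \left(1 + \sqrt{-5 + 4}\right)} = \sqrt{-10 + \left(1 + \sqrt{-1}\right)} = \sqrt{-10 + \left(1 + i\right)} = \sqrt{-9 + i} \approx 0.16641 + 3.0046 i$)
$- 14 o - 32 = - 14 \sqrt{-9 + i} - 32 = -32 - 14 \sqrt{-9 + i}$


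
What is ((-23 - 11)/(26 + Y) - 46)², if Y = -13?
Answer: 399424/169 ≈ 2363.5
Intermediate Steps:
((-23 - 11)/(26 + Y) - 46)² = ((-23 - 11)/(26 - 13) - 46)² = (-34/13 - 46)² = (-632/13)² = 399424/169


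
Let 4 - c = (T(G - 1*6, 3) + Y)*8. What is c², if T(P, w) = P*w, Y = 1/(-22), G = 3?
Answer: 705600/121 ≈ 5831.4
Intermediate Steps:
Y = -1/22 ≈ -0.045455
c = 840/11 (c = 4 - ((3 - 1*6)*3 - 1/22)*8 = 4 - ((3 - 6)*3 - 1/22)*8 = 4 - (-3*3 - 1/22)*8 = 4 - (-9 - 1/22)*8 = 4 - (-199)*8/22 = 4 - 1*(-796/11) = 4 + 796/11 = 840/11 ≈ 76.364)
c² = (840/11)² = 705600/121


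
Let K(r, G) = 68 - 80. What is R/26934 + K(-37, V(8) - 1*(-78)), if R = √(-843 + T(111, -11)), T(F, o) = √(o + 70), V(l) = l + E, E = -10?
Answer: -12 + I*√(843 - √59)/26934 ≈ -12.0 + 0.0010731*I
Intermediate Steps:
V(l) = -10 + l (V(l) = l - 10 = -10 + l)
T(F, o) = √(70 + o)
K(r, G) = -12
R = √(-843 + √59) (R = √(-843 + √(70 - 11)) = √(-843 + √59) ≈ 28.902*I)
R/26934 + K(-37, V(8) - 1*(-78)) = √(-843 + √59)/26934 - 12 = -12 + √(-843 + √59)/26934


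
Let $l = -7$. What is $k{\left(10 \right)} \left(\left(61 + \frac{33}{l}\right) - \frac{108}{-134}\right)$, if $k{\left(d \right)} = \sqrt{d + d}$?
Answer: $\frac{53552 \sqrt{5}}{469} \approx 255.32$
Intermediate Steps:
$k{\left(d \right)} = \sqrt{2} \sqrt{d}$ ($k{\left(d \right)} = \sqrt{2 d} = \sqrt{2} \sqrt{d}$)
$k{\left(10 \right)} \left(\left(61 + \frac{33}{l}\right) - \frac{108}{-134}\right) = \sqrt{2} \sqrt{10} \left(\left(61 + \frac{33}{-7}\right) - \frac{108}{-134}\right) = 2 \sqrt{5} \left(\left(61 + 33 \left(- \frac{1}{7}\right)\right) - - \frac{54}{67}\right) = 2 \sqrt{5} \left(\left(61 - \frac{33}{7}\right) + \frac{54}{67}\right) = 2 \sqrt{5} \left(\frac{394}{7} + \frac{54}{67}\right) = 2 \sqrt{5} \cdot \frac{26776}{469} = \frac{53552 \sqrt{5}}{469}$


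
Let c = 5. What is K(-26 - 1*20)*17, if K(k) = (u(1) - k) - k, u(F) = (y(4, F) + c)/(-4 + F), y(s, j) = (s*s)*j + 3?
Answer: 1428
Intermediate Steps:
y(s, j) = 3 + j*s**2 (y(s, j) = s**2*j + 3 = j*s**2 + 3 = 3 + j*s**2)
u(F) = (8 + 16*F)/(-4 + F) (u(F) = ((3 + F*4**2) + 5)/(-4 + F) = ((3 + F*16) + 5)/(-4 + F) = ((3 + 16*F) + 5)/(-4 + F) = (8 + 16*F)/(-4 + F))
K(k) = -8 - 2*k (K(k) = (8*(1 + 2*1)/(-4 + 1) - k) - k = (8*(1 + 2)/(-3) - k) - k = (8*(-1/3)*3 - k) - k = (-8 - k) - k = -8 - 2*k)
K(-26 - 1*20)*17 = (-8 - 2*(-26 - 1*20))*17 = (-8 - 2*(-26 - 20))*17 = (-8 - 2*(-46))*17 = (-8 + 92)*17 = 84*17 = 1428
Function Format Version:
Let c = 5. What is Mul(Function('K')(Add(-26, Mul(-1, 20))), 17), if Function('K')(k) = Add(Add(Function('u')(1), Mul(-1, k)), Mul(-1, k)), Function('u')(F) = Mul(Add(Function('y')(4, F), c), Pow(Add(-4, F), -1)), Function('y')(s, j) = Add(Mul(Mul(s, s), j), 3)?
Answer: 1428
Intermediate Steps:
Function('y')(s, j) = Add(3, Mul(j, Pow(s, 2))) (Function('y')(s, j) = Add(Mul(Pow(s, 2), j), 3) = Add(Mul(j, Pow(s, 2)), 3) = Add(3, Mul(j, Pow(s, 2))))
Function('u')(F) = Mul(Pow(Add(-4, F), -1), Add(8, Mul(16, F))) (Function('u')(F) = Mul(Add(Add(3, Mul(F, Pow(4, 2))), 5), Pow(Add(-4, F), -1)) = Mul(Add(Add(3, Mul(F, 16)), 5), Pow(Add(-4, F), -1)) = Mul(Add(Add(3, Mul(16, F)), 5), Pow(Add(-4, F), -1)) = Mul(Add(8, Mul(16, F)), Pow(Add(-4, F), -1)) = Mul(Pow(Add(-4, F), -1), Add(8, Mul(16, F))))
Function('K')(k) = Add(-8, Mul(-2, k)) (Function('K')(k) = Add(Add(Mul(8, Pow(Add(-4, 1), -1), Add(1, Mul(2, 1))), Mul(-1, k)), Mul(-1, k)) = Add(Add(Mul(8, Pow(-3, -1), Add(1, 2)), Mul(-1, k)), Mul(-1, k)) = Add(Add(Mul(8, Rational(-1, 3), 3), Mul(-1, k)), Mul(-1, k)) = Add(Add(-8, Mul(-1, k)), Mul(-1, k)) = Add(-8, Mul(-2, k)))
Mul(Function('K')(Add(-26, Mul(-1, 20))), 17) = Mul(Add(-8, Mul(-2, Add(-26, Mul(-1, 20)))), 17) = Mul(Add(-8, Mul(-2, Add(-26, -20))), 17) = Mul(Add(-8, Mul(-2, -46)), 17) = Mul(Add(-8, 92), 17) = Mul(84, 17) = 1428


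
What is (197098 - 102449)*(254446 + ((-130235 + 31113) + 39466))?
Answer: 18436678710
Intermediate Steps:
(197098 - 102449)*(254446 + ((-130235 + 31113) + 39466)) = 94649*(254446 + (-99122 + 39466)) = 94649*(254446 - 59656) = 94649*194790 = 18436678710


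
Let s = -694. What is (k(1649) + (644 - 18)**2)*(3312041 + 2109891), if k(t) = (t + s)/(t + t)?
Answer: 3503674154260898/1649 ≈ 2.1247e+12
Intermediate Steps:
k(t) = (-694 + t)/(2*t) (k(t) = (t - 694)/(t + t) = (-694 + t)/((2*t)) = (-694 + t)*(1/(2*t)) = (-694 + t)/(2*t))
(k(1649) + (644 - 18)**2)*(3312041 + 2109891) = ((1/2)*(-694 + 1649)/1649 + (644 - 18)**2)*(3312041 + 2109891) = ((1/2)*(1/1649)*955 + 626**2)*5421932 = (955/3298 + 391876)*5421932 = (1292408003/3298)*5421932 = 3503674154260898/1649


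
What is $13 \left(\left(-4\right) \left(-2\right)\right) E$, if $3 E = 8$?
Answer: $\frac{832}{3} \approx 277.33$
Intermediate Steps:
$E = \frac{8}{3}$ ($E = \frac{1}{3} \cdot 8 = \frac{8}{3} \approx 2.6667$)
$13 \left(\left(-4\right) \left(-2\right)\right) E = 13 \left(\left(-4\right) \left(-2\right)\right) \frac{8}{3} = 13 \cdot 8 \cdot \frac{8}{3} = 104 \cdot \frac{8}{3} = \frac{832}{3}$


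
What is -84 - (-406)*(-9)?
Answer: -3738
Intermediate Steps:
-84 - (-406)*(-9) = -84 - 58*63 = -84 - 3654 = -3738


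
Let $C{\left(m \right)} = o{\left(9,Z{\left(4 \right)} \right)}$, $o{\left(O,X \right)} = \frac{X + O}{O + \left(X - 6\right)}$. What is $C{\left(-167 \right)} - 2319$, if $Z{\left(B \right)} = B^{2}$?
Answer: $- \frac{44036}{19} \approx -2317.7$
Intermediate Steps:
$o{\left(O,X \right)} = \frac{O + X}{-6 + O + X}$ ($o{\left(O,X \right)} = \frac{O + X}{O + \left(X - 6\right)} = \frac{O + X}{O + \left(-6 + X\right)} = \frac{O + X}{-6 + O + X}$)
$C{\left(m \right)} = \frac{25}{19}$ ($C{\left(m \right)} = \frac{9 + 4^{2}}{-6 + 9 + 4^{2}} = \frac{9 + 16}{-6 + 9 + 16} = \frac{1}{19} \cdot 25 = \frac{25}{19}$)
$C{\left(-167 \right)} - 2319 = \frac{25}{19} - 2319 = - \frac{44036}{19}$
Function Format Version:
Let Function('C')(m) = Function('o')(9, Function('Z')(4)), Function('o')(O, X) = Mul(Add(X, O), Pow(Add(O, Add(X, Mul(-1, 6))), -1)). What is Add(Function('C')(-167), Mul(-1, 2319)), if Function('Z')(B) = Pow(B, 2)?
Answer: Rational(-44036, 19) ≈ -2317.7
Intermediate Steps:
Function('o')(O, X) = Mul(Pow(Add(-6, O, X), -1), Add(O, X)) (Function('o')(O, X) = Mul(Add(O, X), Pow(Add(O, Add(X, -6)), -1)) = Mul(Add(O, X), Pow(Add(O, Add(-6, X)), -1)) = Mul(Add(O, X), Pow(Add(-6, O, X), -1)) = Mul(Pow(Add(-6, O, X), -1), Add(O, X)))
Function('C')(m) = Rational(25, 19) (Function('C')(m) = Mul(Pow(Add(-6, 9, Pow(4, 2)), -1), Add(9, Pow(4, 2))) = Mul(Pow(Add(-6, 9, 16), -1), Add(9, 16)) = Mul(Pow(19, -1), 25) = Mul(Rational(1, 19), 25) = Rational(25, 19))
Add(Function('C')(-167), Mul(-1, 2319)) = Add(Rational(25, 19), Mul(-1, 2319)) = Add(Rational(25, 19), -2319) = Rational(-44036, 19)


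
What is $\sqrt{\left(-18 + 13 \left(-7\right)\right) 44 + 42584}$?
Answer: $2 \sqrt{9447} \approx 194.39$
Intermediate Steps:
$\sqrt{\left(-18 + 13 \left(-7\right)\right) 44 + 42584} = \sqrt{\left(-18 - 91\right) 44 + 42584} = \sqrt{\left(-109\right) 44 + 42584} = \sqrt{-4796 + 42584} = \sqrt{37788} = 2 \sqrt{9447}$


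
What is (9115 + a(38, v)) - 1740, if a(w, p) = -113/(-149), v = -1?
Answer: 1098988/149 ≈ 7375.8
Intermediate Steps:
a(w, p) = 113/149 (a(w, p) = -113*(-1/149) = 113/149)
(9115 + a(38, v)) - 1740 = (9115 + 113/149) - 1740 = 1358248/149 - 1740 = 1098988/149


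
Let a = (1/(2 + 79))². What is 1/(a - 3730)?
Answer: -6561/24472529 ≈ -0.00026810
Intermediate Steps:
a = 1/6561 (a = (1/81)² = 1/6561 ≈ 0.00015242)
1/(a - 3730) = 1/(1/6561 - 3730) = 1/(-24472529/6561) = -6561/24472529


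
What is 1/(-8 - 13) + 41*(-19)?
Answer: -16360/21 ≈ -779.05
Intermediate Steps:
1/(-8 - 13) + 41*(-19) = 1/(-21) - 779 = -1/21 - 779 = -16360/21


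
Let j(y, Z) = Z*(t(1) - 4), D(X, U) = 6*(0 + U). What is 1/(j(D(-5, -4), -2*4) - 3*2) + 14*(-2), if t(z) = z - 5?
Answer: -1623/58 ≈ -27.983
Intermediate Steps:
t(z) = -5 + z
D(X, U) = 6*U
j(y, Z) = -8*Z (j(y, Z) = Z*((-5 + 1) - 4) = Z*(-4 - 4) = Z*(-8) = -8*Z)
1/(j(D(-5, -4), -2*4) - 3*2) + 14*(-2) = 1/(-(-16)*4 - 3*2) + 14*(-2) = 1/(-8*(-8) - 6) - 28 = 1/(64 - 6) - 28 = 1/58 - 28 = -1623/58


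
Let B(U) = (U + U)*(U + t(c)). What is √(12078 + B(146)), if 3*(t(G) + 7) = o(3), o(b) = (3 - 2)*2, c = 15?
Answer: √475746/3 ≈ 229.91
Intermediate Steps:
o(b) = 2 (o(b) = 1*2 = 2)
t(G) = -19/3 (t(G) = -7 + (⅓)*2 = -7 + ⅔ = -19/3)
B(U) = 2*U*(-19/3 + U) (B(U) = (U + U)*(U - 19/3) = (2*U)*(-19/3 + U) = 2*U*(-19/3 + U))
√(12078 + B(146)) = √(12078 + (⅔)*146*(-19 + 3*146)) = √(12078 + (⅔)*146*(-19 + 438)) = √(12078 + (⅔)*146*419) = √(12078 + 122348/3) = √(158582/3) = √475746/3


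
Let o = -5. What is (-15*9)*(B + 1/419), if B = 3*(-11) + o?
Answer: 2149335/419 ≈ 5129.7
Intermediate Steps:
B = -38 (B = 3*(-11) - 5 = -33 - 5 = -38)
(-15*9)*(B + 1/419) = (-15*9)*(-38 + 1/419) = -135*(-38 + 1/419) = -135*(-15921/419) = 2149335/419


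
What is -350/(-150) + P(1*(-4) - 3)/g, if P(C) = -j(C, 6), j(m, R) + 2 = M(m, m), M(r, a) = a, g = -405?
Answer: 104/45 ≈ 2.3111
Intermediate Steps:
j(m, R) = -2 + m
P(C) = 2 - C (P(C) = -(-2 + C) = 2 - C)
-350/(-150) + P(1*(-4) - 3)/g = -350/(-150) + (2 - (1*(-4) - 3))/(-405) = -350*(-1/150) + (2 - (-4 - 3))*(-1/405) = 7/3 + (2 - 1*(-7))*(-1/405) = 7/3 + (2 + 7)*(-1/405) = 7/3 + 9*(-1/405) = 7/3 - 1/45 = 104/45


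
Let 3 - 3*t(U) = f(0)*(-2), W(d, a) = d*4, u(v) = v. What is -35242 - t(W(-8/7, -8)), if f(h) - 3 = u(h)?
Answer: -35245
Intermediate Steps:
W(d, a) = 4*d
f(h) = 3 + h
t(U) = 3 (t(U) = 1 - (3 + 0)*(-2)/3 = 1 - (-2) = 1 - 1/3*(-6) = 1 + 2 = 3)
-35242 - t(W(-8/7, -8)) = -35242 - 1*3 = -35242 - 3 = -35245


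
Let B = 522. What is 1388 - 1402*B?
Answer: -730456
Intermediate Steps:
1388 - 1402*B = 1388 - 1402*522 = 1388 - 731844 = -730456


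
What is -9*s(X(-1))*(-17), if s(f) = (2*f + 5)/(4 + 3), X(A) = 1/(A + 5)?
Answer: 1683/14 ≈ 120.21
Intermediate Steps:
X(A) = 1/(5 + A)
s(f) = 5/7 + 2*f/7 (s(f) = (5 + 2*f)/7 = (5 + 2*f)*(⅐) = 5/7 + 2*f/7)
-9*s(X(-1))*(-17) = -9*(5/7 + 2/(7*(5 - 1)))*(-17) = -9*(5/7 + (2/7)/4)*(-17) = -9*(5/7 + (2/7)*(¼))*(-17) = -9*(5/7 + 1/14)*(-17) = -9*11/14*(-17) = -99/14*(-17) = 1683/14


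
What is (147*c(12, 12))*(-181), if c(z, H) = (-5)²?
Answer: -665175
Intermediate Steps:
c(z, H) = 25
(147*c(12, 12))*(-181) = (147*25)*(-181) = 3675*(-181) = -665175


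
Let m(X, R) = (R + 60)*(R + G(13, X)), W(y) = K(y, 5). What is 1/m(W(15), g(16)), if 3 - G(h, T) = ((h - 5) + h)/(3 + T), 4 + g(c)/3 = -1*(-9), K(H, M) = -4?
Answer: 1/2925 ≈ 0.00034188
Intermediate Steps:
W(y) = -4
g(c) = 15 (g(c) = -12 + 3*(-1*(-9)) = -12 + 3*9 = -12 + 27 = 15)
G(h, T) = 3 - (-5 + 2*h)/(3 + T) (G(h, T) = 3 - ((h - 5) + h)/(3 + T) = 3 - ((-5 + h) + h)/(3 + T) = 3 - (-5 + 2*h)/(3 + T))
m(X, R) = (60 + R)*(R + (-12 + 3*X)/(3 + X)) (m(X, R) = (R + 60)*(R + (14 - 2*13 + 3*X)/(3 + X)) = (60 + R)*(R + (14 - 26 + 3*X)/(3 + X)) = (60 + R)*(R + (-12 + 3*X)/(3 + X)))
1/m(W(15), g(16)) = 1/((-720 + 180*(-4) + 3*15*(-4 - 4) + 15*(3 - 4)*(60 + 15))/(3 - 4)) = 1/((-720 - 720 + 3*15*(-8) + 15*(-1)*75)/(-1)) = 1/(-(-720 - 720 - 360 - 1125)) = 1/(-1*(-2925)) = 1/2925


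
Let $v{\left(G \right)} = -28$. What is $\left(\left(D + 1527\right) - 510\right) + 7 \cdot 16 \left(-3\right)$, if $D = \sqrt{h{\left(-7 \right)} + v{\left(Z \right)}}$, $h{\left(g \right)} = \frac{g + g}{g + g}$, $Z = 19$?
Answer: $681 + 3 i \sqrt{3} \approx 681.0 + 5.1962 i$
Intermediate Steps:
$h{\left(g \right)} = 1$ ($h{\left(g \right)} = \frac{2 g}{2 g} = 2 g \frac{1}{2 g} = 1$)
$D = 3 i \sqrt{3}$ ($D = \sqrt{1 - 28} = \sqrt{-27} = 3 i \sqrt{3} \approx 5.1962 i$)
$\left(\left(D + 1527\right) - 510\right) + 7 \cdot 16 \left(-3\right) = \left(\left(3 i \sqrt{3} + 1527\right) - 510\right) + 7 \cdot 16 \left(-3\right) = \left(\left(1527 + 3 i \sqrt{3}\right) - 510\right) + 112 \left(-3\right) = \left(1017 + 3 i \sqrt{3}\right) - 336 = 681 + 3 i \sqrt{3}$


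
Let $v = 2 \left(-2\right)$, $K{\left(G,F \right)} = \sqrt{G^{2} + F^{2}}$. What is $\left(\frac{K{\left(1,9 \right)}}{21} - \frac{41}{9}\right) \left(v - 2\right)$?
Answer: $\frac{82}{3} - \frac{2 \sqrt{82}}{7} \approx 24.746$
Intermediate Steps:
$K{\left(G,F \right)} = \sqrt{F^{2} + G^{2}}$
$v = -4$
$\left(\frac{K{\left(1,9 \right)}}{21} - \frac{41}{9}\right) \left(v - 2\right) = \left(\frac{\sqrt{9^{2} + 1^{2}}}{21} - \frac{41}{9}\right) \left(-4 - 2\right) = \left(\sqrt{81 + 1} \cdot \frac{1}{21} - \frac{41}{9}\right) \left(-6\right) = \left(\sqrt{82} \cdot \frac{1}{21} - \frac{41}{9}\right) \left(-6\right) = \left(\frac{\sqrt{82}}{21} - \frac{41}{9}\right) \left(-6\right) = \left(- \frac{41}{9} + \frac{\sqrt{82}}{21}\right) \left(-6\right) = \frac{82}{3} - \frac{2 \sqrt{82}}{7}$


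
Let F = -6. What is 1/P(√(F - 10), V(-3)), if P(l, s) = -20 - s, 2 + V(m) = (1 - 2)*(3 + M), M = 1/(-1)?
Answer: -1/16 ≈ -0.062500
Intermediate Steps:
M = -1
V(m) = -4 (V(m) = -2 + (1 - 2)*(3 - 1) = -2 - 1*2 = -2 - 2 = -4)
1/P(√(F - 10), V(-3)) = 1/(-20 - 1*(-4)) = 1/(-20 + 4) = 1/(-16) = -1/16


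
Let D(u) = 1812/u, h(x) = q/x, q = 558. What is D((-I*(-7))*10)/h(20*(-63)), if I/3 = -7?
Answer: 604/217 ≈ 2.7834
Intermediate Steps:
I = -21 (I = 3*(-7) = -21)
h(x) = 558/x
D((-I*(-7))*10)/h(20*(-63)) = (1812/(((-1*(-21)*(-7))*10)))/((558/((20*(-63))))) = (1812/(((21*(-7))*10)))/((558/(-1260))) = (1812/((-147*10)))/((558*(-1/1260))) = (1812/(-1470))/(-31/70) = (1812*(-1/1470))*(-70/31) = -302/245*(-70/31) = 604/217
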